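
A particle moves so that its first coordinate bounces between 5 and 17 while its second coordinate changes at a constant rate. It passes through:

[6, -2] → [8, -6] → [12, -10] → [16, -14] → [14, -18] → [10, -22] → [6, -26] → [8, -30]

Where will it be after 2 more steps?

[16, -38]

The first coordinate travels 4 per step and bounces off the walls at 5 and 17.
  step 8: 8 → 12
  step 9: 12 → 16
The second coordinate changes by -4 each step: at step 9 it is -38.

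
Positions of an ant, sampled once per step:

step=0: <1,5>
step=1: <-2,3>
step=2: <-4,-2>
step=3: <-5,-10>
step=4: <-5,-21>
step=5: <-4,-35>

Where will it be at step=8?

Taking differences between consecutive positions: <-3,-2>, <-2,-5>, <-1,-8>, <+0,-11>, <+1,-14>. These grow by <+1,-3> each step.
step 6: <-4,-35> + <+2,-17> → <-2,-52>
step 7: <-2,-52> + <+3,-20> → <1,-72>
step 8: <1,-72> + <+4,-23> → <5,-95>

<5,-95>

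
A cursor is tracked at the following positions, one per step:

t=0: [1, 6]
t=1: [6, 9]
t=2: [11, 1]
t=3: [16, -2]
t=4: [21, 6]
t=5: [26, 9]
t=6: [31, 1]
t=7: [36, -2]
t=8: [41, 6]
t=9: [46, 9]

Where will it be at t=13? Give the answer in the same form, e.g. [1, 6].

The first coordinate changes by +5 each step, so at step 13 it is 1 + 13·(5) = 66.
The second coordinate repeats the cycle [6, 9, 1, -2] with period 4; step 13 mod 4 = 1, giving 9.

[66, 9]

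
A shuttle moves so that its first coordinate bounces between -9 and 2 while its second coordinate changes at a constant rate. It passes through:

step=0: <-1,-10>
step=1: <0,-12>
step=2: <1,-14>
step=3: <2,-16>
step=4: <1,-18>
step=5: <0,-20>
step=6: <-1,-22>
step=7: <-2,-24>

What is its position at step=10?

The first coordinate reflects between -9 and 2, moving 1 per step.
  step 8: -2 → -3
  step 9: -3 → -4
  step 10: -4 → -5
The second coordinate changes by -2 each step: at step 10 it is -30.

<-5,-30>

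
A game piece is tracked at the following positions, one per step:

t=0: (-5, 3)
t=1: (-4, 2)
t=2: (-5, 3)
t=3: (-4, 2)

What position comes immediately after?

(-5, 3)

The jumps are (+1, -1), (-1, +1), (+1, -1) — a geometric progression with ratio -1.
step 4: (-4, 2) + (-1, +1) → (-5, 3)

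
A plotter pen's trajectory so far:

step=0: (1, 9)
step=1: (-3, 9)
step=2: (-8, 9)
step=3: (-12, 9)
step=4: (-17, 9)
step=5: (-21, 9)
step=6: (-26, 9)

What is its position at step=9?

Step-to-step displacements: (-4, +0), (-5, +0), (-4, +0), (-5, +0), (-4, +0), (-5, +0) — a repeating cycle of length 2.
step 7: apply (-4, +0) → (-30, 9)
step 8: apply (-5, +0) → (-35, 9)
step 9: apply (-4, +0) → (-39, 9)

(-39, 9)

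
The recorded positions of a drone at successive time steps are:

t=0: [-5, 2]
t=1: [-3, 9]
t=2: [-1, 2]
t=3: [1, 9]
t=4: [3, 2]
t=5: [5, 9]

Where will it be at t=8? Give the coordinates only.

The first coordinate changes by +2 each step, so at step 8 it is -5 + 8·(2) = 11.
The second coordinate repeats the cycle [2, 9] with period 2; step 8 mod 2 = 0, giving 2.

[11, 2]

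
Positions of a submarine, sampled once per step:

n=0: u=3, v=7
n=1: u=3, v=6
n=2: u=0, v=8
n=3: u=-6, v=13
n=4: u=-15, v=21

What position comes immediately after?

Taking differences between consecutive positions: (+0, -1), (-3, +2), (-6, +5), (-9, +8). These grow by (-3, +3) each step.
step 5: u=-15, v=21 + (-12, +11) → u=-27, v=32

u=-27, v=32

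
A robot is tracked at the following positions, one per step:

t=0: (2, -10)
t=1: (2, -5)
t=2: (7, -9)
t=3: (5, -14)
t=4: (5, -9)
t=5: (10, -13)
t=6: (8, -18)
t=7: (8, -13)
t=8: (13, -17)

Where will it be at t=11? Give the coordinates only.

Step-to-step displacements: (+0, +5), (+5, -4), (-2, -5), (+0, +5), (+5, -4), (-2, -5), (+0, +5), (+5, -4) — a repeating cycle of length 3.
step 9: apply (-2, -5) → (11, -22)
step 10: apply (+0, +5) → (11, -17)
step 11: apply (+5, -4) → (16, -21)

(16, -21)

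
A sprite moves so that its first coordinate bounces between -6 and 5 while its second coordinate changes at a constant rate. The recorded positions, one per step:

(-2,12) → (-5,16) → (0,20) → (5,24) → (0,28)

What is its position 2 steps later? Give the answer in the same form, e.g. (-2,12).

(-2,36)

The first coordinate reflects between -6 and 5, moving 5 per step.
  step 5: 0 → -5
  step 6: -5 → -2
The second coordinate changes by +4 each step: at step 6 it is 36.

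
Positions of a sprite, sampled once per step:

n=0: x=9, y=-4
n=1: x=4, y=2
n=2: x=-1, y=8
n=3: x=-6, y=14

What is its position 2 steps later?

Each step adds (-5, +6) to the position.
step 4: x=-6, y=14 + (-5, +6) → x=-11, y=20
step 5: x=-11, y=20 + (-5, +6) → x=-16, y=26

x=-16, y=26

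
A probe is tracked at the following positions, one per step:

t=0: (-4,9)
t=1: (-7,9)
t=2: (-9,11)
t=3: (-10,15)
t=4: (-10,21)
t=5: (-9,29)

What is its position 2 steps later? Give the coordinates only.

(-4,51)

Successive displacements: (-3,+0), (-2,+2), (-1,+4), (+0,+6), (+1,+8) — each changes by (+1,+2).
step 6: (-9,29) + (+2,+10) → (-7,39)
step 7: (-7,39) + (+3,+12) → (-4,51)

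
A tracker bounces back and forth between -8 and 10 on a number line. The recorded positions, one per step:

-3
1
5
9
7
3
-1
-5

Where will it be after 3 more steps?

1

The value travels 4 per step and bounces off the walls at -8 and 10.
  step 8: -5 → -7
  step 9: -7 → -3
  step 10: -3 → 1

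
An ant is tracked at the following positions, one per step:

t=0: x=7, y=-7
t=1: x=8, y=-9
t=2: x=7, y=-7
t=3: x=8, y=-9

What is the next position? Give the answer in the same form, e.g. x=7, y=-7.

Step-to-step displacements: (+1,-2), (-1,+2), (+1,-2); each is -1× the previous.
step 4: x=8, y=-9 + (-1,+2) → x=7, y=-7

x=7, y=-7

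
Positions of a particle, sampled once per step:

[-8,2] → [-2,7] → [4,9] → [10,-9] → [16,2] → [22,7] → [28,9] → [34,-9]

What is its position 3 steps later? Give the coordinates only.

[52,9]

First: linear, +6 per step → 52 at step 10.
Second: cycles through 2, 7, 9, -9 every 4 steps. Step 10 lands at position 2 of the cycle → 9.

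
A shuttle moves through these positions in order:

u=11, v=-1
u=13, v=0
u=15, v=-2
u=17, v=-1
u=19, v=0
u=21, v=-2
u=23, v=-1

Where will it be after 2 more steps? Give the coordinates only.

u=27, v=-2

The u coordinate changes by +2 each step, so at step 8 it is 11 + 8·(2) = 27.
The v coordinate repeats the cycle [-1, 0, -2] with period 3; step 8 mod 3 = 2, giving -2.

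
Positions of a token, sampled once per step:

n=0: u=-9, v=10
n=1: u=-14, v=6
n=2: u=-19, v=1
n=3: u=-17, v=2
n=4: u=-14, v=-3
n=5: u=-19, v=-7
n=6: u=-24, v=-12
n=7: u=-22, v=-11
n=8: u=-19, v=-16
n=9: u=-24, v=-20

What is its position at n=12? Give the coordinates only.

The moves between consecutive positions are (-5, -4), (-5, -5), (+2, +1), (+3, -5), (-5, -4), (-5, -5), (+2, +1), (+3, -5), (-5, -4); they repeat the 4-cycle [(-5, -4), (-5, -5), (+2, +1), (+3, -5)].
step 10: apply (-5, -5) → u=-29, v=-25
step 11: apply (+2, +1) → u=-27, v=-24
step 12: apply (+3, -5) → u=-24, v=-29

u=-24, v=-29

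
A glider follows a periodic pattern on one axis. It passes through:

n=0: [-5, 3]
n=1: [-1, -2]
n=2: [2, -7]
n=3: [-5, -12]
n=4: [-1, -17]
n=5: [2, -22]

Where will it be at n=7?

The first coordinate repeats the cycle [-5, -1, 2] with period 3; step 7 mod 3 = 1, giving -1.
The second coordinate changes by -5 each step, so at step 7 it is 3 + 7·(-5) = -32.

[-1, -32]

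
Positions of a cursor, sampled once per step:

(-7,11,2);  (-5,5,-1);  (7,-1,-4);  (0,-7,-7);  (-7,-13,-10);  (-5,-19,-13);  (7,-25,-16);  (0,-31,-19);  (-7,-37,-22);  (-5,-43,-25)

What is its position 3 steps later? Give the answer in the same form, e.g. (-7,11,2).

First: cycles through -7, -5, 7, 0 every 4 steps. Step 12 lands at position 0 of the cycle → -7.
Second: linear, -6 per step → -61 at step 12.
Third: linear, -3 per step → -34 at step 12.

(-7,-61,-34)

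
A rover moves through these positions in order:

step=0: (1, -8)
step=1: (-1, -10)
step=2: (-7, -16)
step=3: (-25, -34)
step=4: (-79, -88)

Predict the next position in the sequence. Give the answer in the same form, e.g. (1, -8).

(-241, -250)

The jumps are (-2, -2), (-6, -6), (-18, -18), (-54, -54) — a geometric progression with ratio 3.
step 5: (-79, -88) + (-162, -162) → (-241, -250)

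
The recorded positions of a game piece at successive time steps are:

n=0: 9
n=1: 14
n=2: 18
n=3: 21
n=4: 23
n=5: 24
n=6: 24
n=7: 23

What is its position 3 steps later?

14

Taking differences between consecutive positions: +5, +4, +3, +2, +1, +0, -1. These grow by -1 each step.
step 8: 23 − 2 → 21
step 9: 21 − 3 → 18
step 10: 18 − 4 → 14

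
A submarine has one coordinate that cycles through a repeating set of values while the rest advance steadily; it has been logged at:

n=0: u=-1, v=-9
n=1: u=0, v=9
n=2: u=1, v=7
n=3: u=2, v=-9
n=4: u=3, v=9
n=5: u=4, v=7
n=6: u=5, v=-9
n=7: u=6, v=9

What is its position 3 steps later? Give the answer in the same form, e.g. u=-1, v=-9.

U: linear, +1 per step → 9 at step 10.
V: cycles through -9, 9, 7 every 3 steps. Step 10 lands at position 1 of the cycle → 9.

u=9, v=9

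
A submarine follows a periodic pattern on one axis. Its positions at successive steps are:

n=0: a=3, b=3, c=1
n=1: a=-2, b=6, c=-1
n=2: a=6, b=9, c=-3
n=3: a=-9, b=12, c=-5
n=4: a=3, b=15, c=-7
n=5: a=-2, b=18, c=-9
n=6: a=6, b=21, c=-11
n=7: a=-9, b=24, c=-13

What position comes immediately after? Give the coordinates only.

a=3, b=27, c=-15

The a coordinate repeats the cycle [3, -2, 6, -9] with period 4; step 8 mod 4 = 0, giving 3.
The b coordinate changes by +3 each step, so at step 8 it is 3 + 8·(3) = 27.
The c coordinate changes by -2 each step, so at step 8 it is 1 + 8·(-2) = -15.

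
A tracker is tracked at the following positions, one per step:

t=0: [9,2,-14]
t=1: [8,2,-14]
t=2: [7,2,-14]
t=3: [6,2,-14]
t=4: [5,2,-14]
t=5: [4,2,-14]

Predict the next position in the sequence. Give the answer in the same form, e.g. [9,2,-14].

The position changes by [-1,+0,+0] every step.
step 6: [4,2,-14] + [-1,+0,+0] → [3,2,-14]

[3,2,-14]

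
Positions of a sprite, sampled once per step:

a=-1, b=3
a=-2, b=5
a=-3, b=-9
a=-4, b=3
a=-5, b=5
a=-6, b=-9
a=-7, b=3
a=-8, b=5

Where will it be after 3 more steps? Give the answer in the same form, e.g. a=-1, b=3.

a=-11, b=5

A: linear, -1 per step → -11 at step 10.
B: cycles through 3, 5, -9 every 3 steps. Step 10 lands at position 1 of the cycle → 5.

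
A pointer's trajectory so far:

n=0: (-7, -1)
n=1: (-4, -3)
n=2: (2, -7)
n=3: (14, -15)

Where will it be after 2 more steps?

Consecutive displacements (+3, -2), (+6, -4), (+12, -8) scale by a factor of 2 each step.
step 4: (14, -15) + (+24, -16) → (38, -31)
step 5: (38, -31) + (+48, -32) → (86, -63)

(86, -63)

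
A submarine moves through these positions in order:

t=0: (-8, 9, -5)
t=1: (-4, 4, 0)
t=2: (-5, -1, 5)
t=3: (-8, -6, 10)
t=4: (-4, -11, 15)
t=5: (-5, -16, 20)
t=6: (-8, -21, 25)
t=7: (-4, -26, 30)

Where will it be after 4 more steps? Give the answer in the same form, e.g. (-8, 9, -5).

First: cycles through -8, -4, -5 every 3 steps. Step 11 lands at position 2 of the cycle → -5.
Second: linear, -5 per step → -46 at step 11.
Third: linear, +5 per step → 50 at step 11.

(-5, -46, 50)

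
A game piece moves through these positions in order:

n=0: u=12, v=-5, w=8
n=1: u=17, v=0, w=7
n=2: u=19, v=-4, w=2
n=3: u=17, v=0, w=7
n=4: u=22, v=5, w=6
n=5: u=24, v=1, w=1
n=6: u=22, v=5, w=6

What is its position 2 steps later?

u=29, v=6, w=0

Step-to-step displacements: (+5, +5, -1), (+2, -4, -5), (-2, +4, +5), (+5, +5, -1), (+2, -4, -5), (-2, +4, +5) — a repeating cycle of length 3.
step 7: apply (+5, +5, -1) → u=27, v=10, w=5
step 8: apply (+2, -4, -5) → u=29, v=6, w=0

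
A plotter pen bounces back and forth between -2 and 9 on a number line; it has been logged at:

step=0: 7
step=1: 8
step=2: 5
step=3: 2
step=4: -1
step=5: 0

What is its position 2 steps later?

The value travels 3 per step and bounces off the walls at -2 and 9.
  step 6: 0 → 3
  step 7: 3 → 6

6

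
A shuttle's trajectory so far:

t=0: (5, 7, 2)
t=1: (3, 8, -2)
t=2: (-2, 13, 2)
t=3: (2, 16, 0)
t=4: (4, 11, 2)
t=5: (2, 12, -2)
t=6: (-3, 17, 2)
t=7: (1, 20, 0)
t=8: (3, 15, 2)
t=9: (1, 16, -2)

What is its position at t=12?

(2, 19, 2)

The moves between consecutive positions are (-2, +1, -4), (-5, +5, +4), (+4, +3, -2), (+2, -5, +2), (-2, +1, -4), (-5, +5, +4), (+4, +3, -2), (+2, -5, +2), (-2, +1, -4); they repeat the 4-cycle [(-2, +1, -4), (-5, +5, +4), (+4, +3, -2), (+2, -5, +2)].
step 10: apply (-5, +5, +4) → (-4, 21, 2)
step 11: apply (+4, +3, -2) → (0, 24, 0)
step 12: apply (+2, -5, +2) → (2, 19, 2)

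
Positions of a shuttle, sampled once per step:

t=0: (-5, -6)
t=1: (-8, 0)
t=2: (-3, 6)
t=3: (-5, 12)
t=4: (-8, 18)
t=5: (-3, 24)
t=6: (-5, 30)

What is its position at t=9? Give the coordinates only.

(-5, 48)

First: cycles through -5, -8, -3 every 3 steps. Step 9 lands at position 0 of the cycle → -5.
Second: linear, +6 per step → 48 at step 9.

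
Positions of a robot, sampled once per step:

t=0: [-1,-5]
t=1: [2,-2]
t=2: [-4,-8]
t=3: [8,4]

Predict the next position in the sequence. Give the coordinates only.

[-16,-20]

Consecutive displacements [+3,+3], [-6,-6], [+12,+12] scale by a factor of -2 each step.
step 4: [8,4] + [-24,-24] → [-16,-20]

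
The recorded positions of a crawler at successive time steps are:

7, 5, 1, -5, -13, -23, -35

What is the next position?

Taking differences between consecutive positions: -2, -4, -6, -8, -10, -12. These grow by -2 each step.
step 7: -35 − 14 → -49

-49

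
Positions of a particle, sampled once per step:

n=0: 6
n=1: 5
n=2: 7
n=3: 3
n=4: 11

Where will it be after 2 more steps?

Step-to-step displacements: -1, +2, -4, +8; each is -2× the previous.
step 5: 11 − 16 → -5
step 6: -5 + 32 → 27

27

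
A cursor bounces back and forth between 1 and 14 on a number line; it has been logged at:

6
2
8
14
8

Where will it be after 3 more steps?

12

The value travels 6 per step and bounces off the walls at 1 and 14.
  step 5: 8 → 2
  step 6: 2 → 6
  step 7: 6 → 12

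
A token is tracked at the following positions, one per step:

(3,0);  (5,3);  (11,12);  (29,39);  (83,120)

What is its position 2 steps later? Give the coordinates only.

(731,1092)

Step-to-step displacements: (+2,+3), (+6,+9), (+18,+27), (+54,+81); each is 3× the previous.
step 5: (83,120) + (+162,+243) → (245,363)
step 6: (245,363) + (+486,+729) → (731,1092)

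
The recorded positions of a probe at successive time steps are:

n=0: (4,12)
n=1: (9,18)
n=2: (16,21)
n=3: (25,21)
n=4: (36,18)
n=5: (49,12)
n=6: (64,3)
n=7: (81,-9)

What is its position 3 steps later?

(144,-63)

First differences are (+5,+6), (+7,+3), (+9,+0), (+11,-3), (+13,-6), (+15,-9), (+17,-12); their common second difference is (+2,-3) (constant acceleration).
step 8: (81,-9) + (+19,-15) → (100,-24)
step 9: (100,-24) + (+21,-18) → (121,-42)
step 10: (121,-42) + (+23,-21) → (144,-63)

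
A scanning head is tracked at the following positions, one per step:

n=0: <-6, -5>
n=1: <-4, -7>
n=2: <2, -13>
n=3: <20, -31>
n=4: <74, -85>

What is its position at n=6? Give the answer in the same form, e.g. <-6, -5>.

The jumps are <+2, -2>, <+6, -6>, <+18, -18>, <+54, -54> — a geometric progression with ratio 3.
step 5: <74, -85> + <+162, -162> → <236, -247>
step 6: <236, -247> + <+486, -486> → <722, -733>

<722, -733>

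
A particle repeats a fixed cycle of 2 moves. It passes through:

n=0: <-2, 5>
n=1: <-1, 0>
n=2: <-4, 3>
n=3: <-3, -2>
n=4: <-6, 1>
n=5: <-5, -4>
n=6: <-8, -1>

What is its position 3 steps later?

<-9, -8>

Differencing gives <+1, -5>, <-3, +3>, <+1, -5>, <-3, +3>, <+1, -5>, <-3, +3>. This is the pattern <+1, -5>, <-3, +3> repeated.
step 7: apply <+1, -5> → <-7, -6>
step 8: apply <-3, +3> → <-10, -3>
step 9: apply <+1, -5> → <-9, -8>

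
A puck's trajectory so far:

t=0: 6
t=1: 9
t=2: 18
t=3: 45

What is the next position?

Consecutive displacements +3, +9, +27 scale by a factor of 3 each step.
step 4: 45 + 81 → 126

126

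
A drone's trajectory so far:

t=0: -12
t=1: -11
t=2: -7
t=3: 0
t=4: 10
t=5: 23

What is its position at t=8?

80

Taking differences between consecutive positions: +1, +4, +7, +10, +13. These grow by +3 each step.
step 6: 23 + 16 → 39
step 7: 39 + 19 → 58
step 8: 58 + 22 → 80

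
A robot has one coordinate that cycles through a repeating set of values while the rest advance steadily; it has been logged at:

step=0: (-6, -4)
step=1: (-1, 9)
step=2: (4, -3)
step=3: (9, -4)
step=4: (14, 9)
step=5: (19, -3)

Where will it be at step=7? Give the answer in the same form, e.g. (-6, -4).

(29, 9)

The first coordinate changes by +5 each step, so at step 7 it is -6 + 7·(5) = 29.
The second coordinate repeats the cycle [-4, 9, -3] with period 3; step 7 mod 3 = 1, giving 9.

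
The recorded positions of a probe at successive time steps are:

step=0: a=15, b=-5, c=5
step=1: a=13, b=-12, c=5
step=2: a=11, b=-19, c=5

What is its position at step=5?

Constant displacement of (-2, -7, +0) per step.
step 3: a=11, b=-19, c=5 + (-2, -7, +0) → a=9, b=-26, c=5
step 4: a=9, b=-26, c=5 + (-2, -7, +0) → a=7, b=-33, c=5
step 5: a=7, b=-33, c=5 + (-2, -7, +0) → a=5, b=-40, c=5

a=5, b=-40, c=5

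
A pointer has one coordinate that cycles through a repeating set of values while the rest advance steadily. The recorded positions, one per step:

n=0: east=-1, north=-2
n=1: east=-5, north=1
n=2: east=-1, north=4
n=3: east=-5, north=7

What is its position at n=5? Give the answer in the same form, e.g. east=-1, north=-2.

East: cycles through -1, -5 every 2 steps. Step 5 lands at position 1 of the cycle → -5.
North: linear, +3 per step → 13 at step 5.

east=-5, north=13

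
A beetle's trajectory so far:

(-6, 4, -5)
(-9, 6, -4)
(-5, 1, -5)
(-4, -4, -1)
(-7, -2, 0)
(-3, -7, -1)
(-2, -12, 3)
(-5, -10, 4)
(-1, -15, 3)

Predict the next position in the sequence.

Step-to-step displacements: (-3, +2, +1), (+4, -5, -1), (+1, -5, +4), (-3, +2, +1), (+4, -5, -1), (+1, -5, +4), (-3, +2, +1), (+4, -5, -1) — a repeating cycle of length 3.
step 9: apply (+1, -5, +4) → (0, -20, 7)

(0, -20, 7)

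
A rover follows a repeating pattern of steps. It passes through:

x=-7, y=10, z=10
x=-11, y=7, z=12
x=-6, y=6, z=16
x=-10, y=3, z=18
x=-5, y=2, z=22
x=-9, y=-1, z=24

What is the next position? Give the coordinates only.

x=-4, y=-2, z=28

The moves between consecutive positions are (-4,-3,+2), (+5,-1,+4), (-4,-3,+2), (+5,-1,+4), (-4,-3,+2); they repeat the 2-cycle [(-4,-3,+2), (+5,-1,+4)].
step 6: apply (+5,-1,+4) → x=-4, y=-2, z=28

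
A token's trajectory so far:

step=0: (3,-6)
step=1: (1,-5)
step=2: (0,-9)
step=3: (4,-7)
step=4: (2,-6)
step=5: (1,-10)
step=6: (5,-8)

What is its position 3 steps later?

Differencing gives (-2,+1), (-1,-4), (+4,+2), (-2,+1), (-1,-4), (+4,+2). This is the pattern (-2,+1), (-1,-4), (+4,+2) repeated.
step 7: apply (-2,+1) → (3,-7)
step 8: apply (-1,-4) → (2,-11)
step 9: apply (+4,+2) → (6,-9)

(6,-9)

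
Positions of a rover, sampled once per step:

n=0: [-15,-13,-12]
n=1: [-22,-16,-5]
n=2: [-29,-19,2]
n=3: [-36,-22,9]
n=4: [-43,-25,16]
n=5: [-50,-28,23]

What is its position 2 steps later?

Each step adds [-7,-3,+7] to the position.
step 6: [-50,-28,23] + [-7,-3,+7] → [-57,-31,30]
step 7: [-57,-31,30] + [-7,-3,+7] → [-64,-34,37]

[-64,-34,37]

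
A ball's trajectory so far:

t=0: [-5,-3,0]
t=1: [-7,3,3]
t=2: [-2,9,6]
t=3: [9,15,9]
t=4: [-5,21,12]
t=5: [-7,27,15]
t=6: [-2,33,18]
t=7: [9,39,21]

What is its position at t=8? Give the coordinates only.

[-5,45,24]

First: cycles through -5, -7, -2, 9 every 4 steps. Step 8 lands at position 0 of the cycle → -5.
Second: linear, +6 per step → 45 at step 8.
Third: linear, +3 per step → 24 at step 8.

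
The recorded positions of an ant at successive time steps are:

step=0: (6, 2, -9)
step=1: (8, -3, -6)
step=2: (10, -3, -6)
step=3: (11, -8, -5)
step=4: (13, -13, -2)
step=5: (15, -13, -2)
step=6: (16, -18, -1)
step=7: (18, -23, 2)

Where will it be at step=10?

The moves between consecutive positions are (+2, -5, +3), (+2, +0, +0), (+1, -5, +1), (+2, -5, +3), (+2, +0, +0), (+1, -5, +1), (+2, -5, +3); they repeat the 3-cycle [(+2, -5, +3), (+2, +0, +0), (+1, -5, +1)].
step 8: apply (+2, +0, +0) → (20, -23, 2)
step 9: apply (+1, -5, +1) → (21, -28, 3)
step 10: apply (+2, -5, +3) → (23, -33, 6)

(23, -33, 6)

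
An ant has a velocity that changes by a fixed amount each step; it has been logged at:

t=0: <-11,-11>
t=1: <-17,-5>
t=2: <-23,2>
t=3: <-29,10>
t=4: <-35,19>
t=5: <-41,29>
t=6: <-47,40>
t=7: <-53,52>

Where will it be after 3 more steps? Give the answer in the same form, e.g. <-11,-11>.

First differences are <-6,+6>, <-6,+7>, <-6,+8>, <-6,+9>, <-6,+10>, <-6,+11>, <-6,+12>; their common second difference is <+0,+1> (constant acceleration).
step 8: <-53,52> + <-6,+13> → <-59,65>
step 9: <-59,65> + <-6,+14> → <-65,79>
step 10: <-65,79> + <-6,+15> → <-71,94>

<-71,94>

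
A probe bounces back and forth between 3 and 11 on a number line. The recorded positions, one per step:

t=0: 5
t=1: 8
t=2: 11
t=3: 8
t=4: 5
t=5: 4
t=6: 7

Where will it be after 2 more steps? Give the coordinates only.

The value reflects between 3 and 11, moving 3 per step.
  step 7: 7 → 10
  step 8: 10 → 9

9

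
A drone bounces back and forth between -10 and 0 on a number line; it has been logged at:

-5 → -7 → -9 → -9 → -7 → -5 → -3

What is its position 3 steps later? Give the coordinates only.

-3

The value travels 2 per step and bounces off the walls at -10 and 0.
  step 7: -3 → -1
  step 8: -1 → -1
  step 9: -1 → -3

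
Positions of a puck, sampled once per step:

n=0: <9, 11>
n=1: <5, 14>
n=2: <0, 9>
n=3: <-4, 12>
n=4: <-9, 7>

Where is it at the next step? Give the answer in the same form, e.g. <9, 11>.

<-13, 10>

Differencing gives <-4, +3>, <-5, -5>, <-4, +3>, <-5, -5>. This is the pattern <-4, +3>, <-5, -5> repeated.
step 5: apply <-4, +3> → <-13, 10>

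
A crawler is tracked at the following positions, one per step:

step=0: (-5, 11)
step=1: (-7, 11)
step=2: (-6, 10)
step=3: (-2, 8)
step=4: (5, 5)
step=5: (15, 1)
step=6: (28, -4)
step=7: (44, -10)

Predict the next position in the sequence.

Taking differences between consecutive positions: (-2, +0), (+1, -1), (+4, -2), (+7, -3), (+10, -4), (+13, -5), (+16, -6). These grow by (+3, -1) each step.
step 8: (44, -10) + (+19, -7) → (63, -17)

(63, -17)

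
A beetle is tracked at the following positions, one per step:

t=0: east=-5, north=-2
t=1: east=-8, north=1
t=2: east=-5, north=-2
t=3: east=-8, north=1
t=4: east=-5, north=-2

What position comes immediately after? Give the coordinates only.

Consecutive displacements (-3, +3), (+3, -3), (-3, +3), (+3, -3) scale by a factor of -1 each step.
step 5: east=-5, north=-2 + (-3, +3) → east=-8, north=1

east=-8, north=1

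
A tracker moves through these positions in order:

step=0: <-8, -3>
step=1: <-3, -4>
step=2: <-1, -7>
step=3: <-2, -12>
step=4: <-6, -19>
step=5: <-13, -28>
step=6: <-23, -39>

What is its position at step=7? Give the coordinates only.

<-36, -52>

First differences are <+5, -1>, <+2, -3>, <-1, -5>, <-4, -7>, <-7, -9>, <-10, -11>; their common second difference is <-3, -2> (constant acceleration).
step 7: <-23, -39> + <-13, -13> → <-36, -52>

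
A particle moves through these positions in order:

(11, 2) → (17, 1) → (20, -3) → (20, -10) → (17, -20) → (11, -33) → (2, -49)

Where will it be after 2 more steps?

(-25, -90)

First differences are (+6, -1), (+3, -4), (+0, -7), (-3, -10), (-6, -13), (-9, -16); their common second difference is (-3, -3) (constant acceleration).
step 7: (2, -49) + (-12, -19) → (-10, -68)
step 8: (-10, -68) + (-15, -22) → (-25, -90)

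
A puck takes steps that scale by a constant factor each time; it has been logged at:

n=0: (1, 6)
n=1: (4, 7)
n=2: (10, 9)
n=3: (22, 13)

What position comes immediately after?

The jumps are (+3, +1), (+6, +2), (+12, +4) — a geometric progression with ratio 2.
step 4: (22, 13) + (+24, +8) → (46, 21)

(46, 21)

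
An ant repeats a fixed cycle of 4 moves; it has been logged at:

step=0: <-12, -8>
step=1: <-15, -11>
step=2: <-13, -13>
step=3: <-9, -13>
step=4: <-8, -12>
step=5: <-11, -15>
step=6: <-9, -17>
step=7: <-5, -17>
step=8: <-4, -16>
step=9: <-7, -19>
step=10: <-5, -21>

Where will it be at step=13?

The moves between consecutive positions are <-3, -3>, <+2, -2>, <+4, +0>, <+1, +1>, <-3, -3>, <+2, -2>, <+4, +0>, <+1, +1>, <-3, -3>, <+2, -2>; they repeat the 4-cycle [<-3, -3>, <+2, -2>, <+4, +0>, <+1, +1>].
step 11: apply <+4, +0> → <-1, -21>
step 12: apply <+1, +1> → <0, -20>
step 13: apply <-3, -3> → <-3, -23>

<-3, -23>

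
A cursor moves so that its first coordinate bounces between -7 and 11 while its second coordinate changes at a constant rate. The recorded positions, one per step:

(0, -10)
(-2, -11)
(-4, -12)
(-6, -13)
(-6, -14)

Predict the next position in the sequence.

The first coordinate travels 2 per step and bounces off the walls at -7 and 11.
  step 5: -6 → -4
The second coordinate changes by -1 each step: at step 5 it is -15.

(-4, -15)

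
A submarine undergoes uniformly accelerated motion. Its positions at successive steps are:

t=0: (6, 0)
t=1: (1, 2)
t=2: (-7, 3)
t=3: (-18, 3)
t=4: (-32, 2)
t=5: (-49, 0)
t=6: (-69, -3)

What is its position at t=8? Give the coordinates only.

First differences are (-5, +2), (-8, +1), (-11, +0), (-14, -1), (-17, -2), (-20, -3); their common second difference is (-3, -1) (constant acceleration).
step 7: (-69, -3) + (-23, -4) → (-92, -7)
step 8: (-92, -7) + (-26, -5) → (-118, -12)

(-118, -12)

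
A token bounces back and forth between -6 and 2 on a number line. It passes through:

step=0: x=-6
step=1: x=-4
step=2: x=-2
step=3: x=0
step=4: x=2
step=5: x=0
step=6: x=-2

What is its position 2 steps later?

The value travels 2 per step and bounces off the walls at -6 and 2.
  step 7: -2 → -4
  step 8: -4 → -6

x=-6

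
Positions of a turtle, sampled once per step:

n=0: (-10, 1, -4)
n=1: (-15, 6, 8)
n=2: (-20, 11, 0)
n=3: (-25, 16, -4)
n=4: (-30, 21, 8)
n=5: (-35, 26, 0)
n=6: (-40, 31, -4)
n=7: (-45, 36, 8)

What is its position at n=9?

(-55, 46, -4)

The first coordinate changes by -5 each step, so at step 9 it is -10 + 9·(-5) = -55.
The second coordinate changes by +5 each step, so at step 9 it is 1 + 9·(5) = 46.
The third coordinate repeats the cycle [-4, 8, 0] with period 3; step 9 mod 3 = 0, giving -4.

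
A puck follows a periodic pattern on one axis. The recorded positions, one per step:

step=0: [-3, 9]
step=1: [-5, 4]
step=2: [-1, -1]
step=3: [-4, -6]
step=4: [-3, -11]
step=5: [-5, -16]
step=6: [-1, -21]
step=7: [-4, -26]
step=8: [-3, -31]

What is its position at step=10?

[-1, -41]

The first coordinate repeats the cycle [-3, -5, -1, -4] with period 4; step 10 mod 4 = 2, giving -1.
The second coordinate changes by -5 each step, so at step 10 it is 9 + 10·(-5) = -41.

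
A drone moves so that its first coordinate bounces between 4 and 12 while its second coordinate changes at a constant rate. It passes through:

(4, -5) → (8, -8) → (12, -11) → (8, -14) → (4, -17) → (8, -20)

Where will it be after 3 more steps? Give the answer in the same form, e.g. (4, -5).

The first coordinate travels 4 per step and bounces off the walls at 4 and 12.
  step 6: 8 → 12
  step 7: 12 → 8
  step 8: 8 → 4
The second coordinate changes by -3 each step: at step 8 it is -29.

(4, -29)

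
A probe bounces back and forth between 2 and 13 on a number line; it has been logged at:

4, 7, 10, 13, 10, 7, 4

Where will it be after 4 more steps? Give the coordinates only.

12

The value reflects between 2 and 13, moving 3 per step.
  step 7: 4 → 3
  step 8: 3 → 6
  step 9: 6 → 9
  step 10: 9 → 12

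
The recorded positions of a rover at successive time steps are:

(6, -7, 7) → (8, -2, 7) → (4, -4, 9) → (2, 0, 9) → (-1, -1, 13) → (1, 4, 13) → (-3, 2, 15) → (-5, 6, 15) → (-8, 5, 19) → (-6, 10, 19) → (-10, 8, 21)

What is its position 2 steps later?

Step-to-step displacements: (+2, +5, +0), (-4, -2, +2), (-2, +4, +0), (-3, -1, +4), (+2, +5, +0), (-4, -2, +2), (-2, +4, +0), (-3, -1, +4), (+2, +5, +0), (-4, -2, +2) — a repeating cycle of length 4.
step 11: apply (-2, +4, +0) → (-12, 12, 21)
step 12: apply (-3, -1, +4) → (-15, 11, 25)

(-15, 11, 25)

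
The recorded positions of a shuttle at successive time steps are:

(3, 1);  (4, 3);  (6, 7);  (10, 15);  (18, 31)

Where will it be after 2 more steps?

Consecutive displacements (+1, +2), (+2, +4), (+4, +8), (+8, +16) scale by a factor of 2 each step.
step 5: (18, 31) + (+16, +32) → (34, 63)
step 6: (34, 63) + (+32, +64) → (66, 127)

(66, 127)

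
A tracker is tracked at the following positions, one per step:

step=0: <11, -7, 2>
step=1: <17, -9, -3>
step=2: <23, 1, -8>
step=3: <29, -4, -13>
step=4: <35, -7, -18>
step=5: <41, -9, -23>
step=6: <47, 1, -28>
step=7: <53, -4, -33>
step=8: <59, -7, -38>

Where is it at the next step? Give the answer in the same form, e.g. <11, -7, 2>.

The first coordinate changes by +6 each step, so at step 9 it is 11 + 9·(6) = 65.
The second coordinate repeats the cycle [-7, -9, 1, -4] with period 4; step 9 mod 4 = 1, giving -9.
The third coordinate changes by -5 each step, so at step 9 it is 2 + 9·(-5) = -43.

<65, -9, -43>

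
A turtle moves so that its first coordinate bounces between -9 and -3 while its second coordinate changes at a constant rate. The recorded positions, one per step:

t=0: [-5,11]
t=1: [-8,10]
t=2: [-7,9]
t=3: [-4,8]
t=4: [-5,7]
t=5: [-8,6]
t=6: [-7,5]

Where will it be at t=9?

[-8,2]

The first coordinate travels 3 per step and bounces off the walls at -9 and -3.
  step 7: -7 → -4
  step 8: -4 → -5
  step 9: -5 → -8
The second coordinate changes by -1 each step: at step 9 it is 2.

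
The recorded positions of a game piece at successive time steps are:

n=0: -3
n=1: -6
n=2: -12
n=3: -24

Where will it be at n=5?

-96

The jumps are -3, -6, -12 — a geometric progression with ratio 2.
step 4: -24 − 24 → -48
step 5: -48 − 48 → -96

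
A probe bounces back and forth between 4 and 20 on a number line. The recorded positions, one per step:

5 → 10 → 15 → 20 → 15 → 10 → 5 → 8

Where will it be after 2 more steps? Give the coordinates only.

The value reflects between 4 and 20, moving 5 per step.
  step 8: 8 → 13
  step 9: 13 → 18

18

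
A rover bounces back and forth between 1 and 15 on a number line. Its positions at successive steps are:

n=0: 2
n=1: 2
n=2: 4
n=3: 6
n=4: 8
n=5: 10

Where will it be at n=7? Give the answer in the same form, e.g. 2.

The value travels 2 per step and bounces off the walls at 1 and 15.
  step 6: 10 → 12
  step 7: 12 → 14

14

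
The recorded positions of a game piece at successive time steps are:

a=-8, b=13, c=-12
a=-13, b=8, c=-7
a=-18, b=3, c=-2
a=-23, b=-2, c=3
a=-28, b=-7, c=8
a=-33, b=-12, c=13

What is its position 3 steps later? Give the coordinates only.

Each step adds (-5,-5,+5) to the position.
step 6: a=-33, b=-12, c=13 + (-5,-5,+5) → a=-38, b=-17, c=18
step 7: a=-38, b=-17, c=18 + (-5,-5,+5) → a=-43, b=-22, c=23
step 8: a=-43, b=-22, c=23 + (-5,-5,+5) → a=-48, b=-27, c=28

a=-48, b=-27, c=28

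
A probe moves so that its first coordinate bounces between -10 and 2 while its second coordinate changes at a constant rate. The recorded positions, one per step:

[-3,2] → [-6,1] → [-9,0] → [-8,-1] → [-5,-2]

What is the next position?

[-2,-3]

The first coordinate travels 3 per step and bounces off the walls at -10 and 2.
  step 5: -5 → -2
The second coordinate changes by -1 each step: at step 5 it is -3.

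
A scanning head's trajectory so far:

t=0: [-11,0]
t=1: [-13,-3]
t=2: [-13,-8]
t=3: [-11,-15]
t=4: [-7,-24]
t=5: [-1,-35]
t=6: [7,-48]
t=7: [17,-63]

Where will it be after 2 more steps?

[43,-99]

Successive displacements: [-2,-3], [+0,-5], [+2,-7], [+4,-9], [+6,-11], [+8,-13], [+10,-15] — each changes by [+2,-2].
step 8: [17,-63] + [+12,-17] → [29,-80]
step 9: [29,-80] + [+14,-19] → [43,-99]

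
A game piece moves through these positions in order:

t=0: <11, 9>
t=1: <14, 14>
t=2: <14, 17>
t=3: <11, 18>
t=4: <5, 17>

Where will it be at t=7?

<-31, 2>

Successive displacements: <+3, +5>, <+0, +3>, <-3, +1>, <-6, -1> — each changes by <-3, -2>.
step 5: <5, 17> + <-9, -3> → <-4, 14>
step 6: <-4, 14> + <-12, -5> → <-16, 9>
step 7: <-16, 9> + <-15, -7> → <-31, 2>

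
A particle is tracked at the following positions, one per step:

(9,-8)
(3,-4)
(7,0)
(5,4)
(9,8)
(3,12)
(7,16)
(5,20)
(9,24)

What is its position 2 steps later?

(7,32)

First: cycles through 9, 3, 7, 5 every 4 steps. Step 10 lands at position 2 of the cycle → 7.
Second: linear, +4 per step → 32 at step 10.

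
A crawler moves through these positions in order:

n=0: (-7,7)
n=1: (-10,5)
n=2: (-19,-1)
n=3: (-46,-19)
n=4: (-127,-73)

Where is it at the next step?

The jumps are (-3,-2), (-9,-6), (-27,-18), (-81,-54) — a geometric progression with ratio 3.
step 5: (-127,-73) + (-243,-162) → (-370,-235)

(-370,-235)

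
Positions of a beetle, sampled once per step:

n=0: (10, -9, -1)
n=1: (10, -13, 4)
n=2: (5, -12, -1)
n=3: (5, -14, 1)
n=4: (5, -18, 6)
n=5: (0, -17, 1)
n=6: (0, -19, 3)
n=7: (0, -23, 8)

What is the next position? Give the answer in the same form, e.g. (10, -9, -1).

(-5, -22, 3)

The moves between consecutive positions are (+0, -4, +5), (-5, +1, -5), (+0, -2, +2), (+0, -4, +5), (-5, +1, -5), (+0, -2, +2), (+0, -4, +5); they repeat the 3-cycle [(+0, -4, +5), (-5, +1, -5), (+0, -2, +2)].
step 8: apply (-5, +1, -5) → (-5, -22, 3)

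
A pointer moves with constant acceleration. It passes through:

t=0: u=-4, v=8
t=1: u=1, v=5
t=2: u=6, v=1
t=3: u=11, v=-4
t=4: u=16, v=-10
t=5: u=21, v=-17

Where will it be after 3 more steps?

Successive displacements: (+5,-3), (+5,-4), (+5,-5), (+5,-6), (+5,-7) — each changes by (+0,-1).
step 6: u=21, v=-17 + (+5,-8) → u=26, v=-25
step 7: u=26, v=-25 + (+5,-9) → u=31, v=-34
step 8: u=31, v=-34 + (+5,-10) → u=36, v=-44

u=36, v=-44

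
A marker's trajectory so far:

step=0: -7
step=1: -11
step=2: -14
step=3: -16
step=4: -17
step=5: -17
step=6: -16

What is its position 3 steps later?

-7

First differences are -4, -3, -2, -1, +0, +1; their common second difference is +1 (constant acceleration).
step 7: -16 + 2 → -14
step 8: -14 + 3 → -11
step 9: -11 + 4 → -7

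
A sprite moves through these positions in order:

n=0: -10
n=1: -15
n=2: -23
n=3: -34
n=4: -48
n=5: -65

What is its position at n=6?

-85

Taking differences between consecutive positions: -5, -8, -11, -14, -17. These grow by -3 each step.
step 6: -65 − 20 → -85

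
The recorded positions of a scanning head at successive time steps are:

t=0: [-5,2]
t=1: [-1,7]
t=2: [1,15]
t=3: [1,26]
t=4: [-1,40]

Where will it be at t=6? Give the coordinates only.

Successive displacements: [+4,+5], [+2,+8], [+0,+11], [-2,+14] — each changes by [-2,+3].
step 5: [-1,40] + [-4,+17] → [-5,57]
step 6: [-5,57] + [-6,+20] → [-11,77]

[-11,77]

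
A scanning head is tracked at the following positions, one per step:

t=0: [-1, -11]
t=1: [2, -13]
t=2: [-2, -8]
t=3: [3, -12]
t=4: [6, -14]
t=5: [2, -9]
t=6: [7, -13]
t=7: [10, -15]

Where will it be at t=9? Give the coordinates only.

[11, -14]

The moves between consecutive positions are [+3, -2], [-4, +5], [+5, -4], [+3, -2], [-4, +5], [+5, -4], [+3, -2]; they repeat the 3-cycle [[+3, -2], [-4, +5], [+5, -4]].
step 8: apply [-4, +5] → [6, -10]
step 9: apply [+5, -4] → [11, -14]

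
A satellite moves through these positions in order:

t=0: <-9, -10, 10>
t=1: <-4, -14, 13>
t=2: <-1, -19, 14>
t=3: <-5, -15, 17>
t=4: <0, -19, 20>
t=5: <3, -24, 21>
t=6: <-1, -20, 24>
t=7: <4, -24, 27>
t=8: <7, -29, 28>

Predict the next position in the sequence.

Step-to-step displacements: <+5, -4, +3>, <+3, -5, +1>, <-4, +4, +3>, <+5, -4, +3>, <+3, -5, +1>, <-4, +4, +3>, <+5, -4, +3>, <+3, -5, +1> — a repeating cycle of length 3.
step 9: apply <-4, +4, +3> → <3, -25, 31>

<3, -25, 31>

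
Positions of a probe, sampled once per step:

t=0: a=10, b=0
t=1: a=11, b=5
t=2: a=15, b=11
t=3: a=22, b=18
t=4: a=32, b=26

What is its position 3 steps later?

Taking differences between consecutive positions: (+1, +5), (+4, +6), (+7, +7), (+10, +8). These grow by (+3, +1) each step.
step 5: a=32, b=26 + (+13, +9) → a=45, b=35
step 6: a=45, b=35 + (+16, +10) → a=61, b=45
step 7: a=61, b=45 + (+19, +11) → a=80, b=56

a=80, b=56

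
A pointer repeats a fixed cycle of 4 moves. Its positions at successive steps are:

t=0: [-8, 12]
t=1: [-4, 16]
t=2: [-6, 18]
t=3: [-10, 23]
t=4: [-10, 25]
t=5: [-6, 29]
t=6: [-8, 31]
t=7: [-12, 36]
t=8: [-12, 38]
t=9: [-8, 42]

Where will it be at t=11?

[-14, 49]

Differencing gives [+4, +4], [-2, +2], [-4, +5], [+0, +2], [+4, +4], [-2, +2], [-4, +5], [+0, +2], [+4, +4]. This is the pattern [+4, +4], [-2, +2], [-4, +5], [+0, +2] repeated.
step 10: apply [-2, +2] → [-10, 44]
step 11: apply [-4, +5] → [-14, 49]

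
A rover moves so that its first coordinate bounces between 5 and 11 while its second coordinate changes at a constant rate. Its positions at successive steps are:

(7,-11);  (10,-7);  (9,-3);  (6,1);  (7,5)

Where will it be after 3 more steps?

(6,17)

The first coordinate reflects between 5 and 11, moving 3 per step.
  step 5: 7 → 10
  step 6: 10 → 9
  step 7: 9 → 6
The second coordinate changes by +4 each step: at step 7 it is 17.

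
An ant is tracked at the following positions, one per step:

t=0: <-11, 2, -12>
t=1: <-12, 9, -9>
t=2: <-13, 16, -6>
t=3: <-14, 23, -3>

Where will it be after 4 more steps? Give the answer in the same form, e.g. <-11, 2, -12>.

<-18, 51, 9>

Constant displacement of <-1, +7, +3> per step.
step 4: <-14, 23, -3> + <-1, +7, +3> → <-15, 30, 0>
step 5: <-15, 30, 0> + <-1, +7, +3> → <-16, 37, 3>
step 6: <-16, 37, 3> + <-1, +7, +3> → <-17, 44, 6>
step 7: <-17, 44, 6> + <-1, +7, +3> → <-18, 51, 9>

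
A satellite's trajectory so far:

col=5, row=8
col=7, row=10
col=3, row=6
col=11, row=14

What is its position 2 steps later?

col=27, row=30

The jumps are (+2, +2), (-4, -4), (+8, +8) — a geometric progression with ratio -2.
step 4: col=11, row=14 + (-16, -16) → col=-5, row=-2
step 5: col=-5, row=-2 + (+32, +32) → col=27, row=30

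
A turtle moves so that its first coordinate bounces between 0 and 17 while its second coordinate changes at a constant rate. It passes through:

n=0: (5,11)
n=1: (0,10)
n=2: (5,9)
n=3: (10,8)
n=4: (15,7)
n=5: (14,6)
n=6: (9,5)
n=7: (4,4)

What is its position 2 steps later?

The first coordinate reflects between 0 and 17, moving 5 per step.
  step 8: 4 → 1
  step 9: 1 → 6
The second coordinate changes by -1 each step: at step 9 it is 2.

(6,2)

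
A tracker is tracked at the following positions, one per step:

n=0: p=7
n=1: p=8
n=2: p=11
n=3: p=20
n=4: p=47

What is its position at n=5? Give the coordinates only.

p=128

The jumps are +1, +3, +9, +27 — a geometric progression with ratio 3.
step 5: 47 + 81 → p=128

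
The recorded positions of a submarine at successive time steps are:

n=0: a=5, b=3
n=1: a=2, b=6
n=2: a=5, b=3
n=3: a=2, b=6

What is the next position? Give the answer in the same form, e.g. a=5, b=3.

Consecutive displacements (-3, +3), (+3, -3), (-3, +3) scale by a factor of -1 each step.
step 4: a=2, b=6 + (+3, -3) → a=5, b=3

a=5, b=3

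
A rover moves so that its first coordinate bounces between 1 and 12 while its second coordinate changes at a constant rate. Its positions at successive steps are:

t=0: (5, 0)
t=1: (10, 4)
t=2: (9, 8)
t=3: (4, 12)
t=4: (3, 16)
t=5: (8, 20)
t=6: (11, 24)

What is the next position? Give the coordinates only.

The first coordinate travels 5 per step and bounces off the walls at 1 and 12.
  step 7: 11 → 6
The second coordinate changes by +4 each step: at step 7 it is 28.

(6, 28)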